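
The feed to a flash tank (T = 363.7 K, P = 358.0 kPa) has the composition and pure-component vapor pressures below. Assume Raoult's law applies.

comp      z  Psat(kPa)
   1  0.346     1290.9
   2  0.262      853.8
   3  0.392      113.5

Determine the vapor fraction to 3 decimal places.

Raoult's law: Kᵢ = Pᵢˢᵃᵗ/P = Pᵢˢᵃᵗ/358.0.
  K_1 = 1290.9/358.0 = 3.60587, K_2 = 853.8/358.0 = 2.38492, K_3 = 113.5/358.0 = 0.31704
Rachford–Rice: g(ψ) = Σ zᵢ(Kᵢ−1)/(1+ψ(Kᵢ−1)) = 0.
Check two-phase: ΣzᵢKᵢ = 1.997 > 1 and Σzᵢ/Kᵢ = 1.442 > 1, so g(0) = 0.997 > 0 and g(1) = -0.442 < 0.
Newton–Raphson from ψ = 0.35:
  ψ = 0.350: g = 0.3641, g' = -1.186 → ψ = 0.657
  ψ = 0.657: g = 0.0369, g' = -1.059 → ψ = 0.692
  ψ = 0.692: g = -0.0005, g' = -1.087 → ψ = 0.691
Converged at ψ = 0.691.

ψ = 0.691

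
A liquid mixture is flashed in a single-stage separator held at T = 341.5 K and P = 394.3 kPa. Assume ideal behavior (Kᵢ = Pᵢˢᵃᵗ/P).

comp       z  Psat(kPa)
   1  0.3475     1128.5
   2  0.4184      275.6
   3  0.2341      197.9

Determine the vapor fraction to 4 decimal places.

Raoult's law: Kᵢ = Pᵢˢᵃᵗ/P = Pᵢˢᵃᵗ/394.3.
  K_1 = 1128.5/394.3 = 2.862034, K_2 = 275.6/394.3 = 0.698960, K_3 = 197.9/394.3 = 0.501902
Let ψ = V/F and solve Σ zᵢ(Kᵢ−1)/(1+ψ(Kᵢ−1)) = 0.
g(0) = ΣzᵢKᵢ − 1 = 0.4045 and g(1) = 1 − Σzᵢ/Kᵢ = -0.1864, so a root lies in (0, 1).
Newton iteration, ψ⁰ = 0.44:
  ψ = 0.4400: g = 0.06114, g' = -0.5097 → ψ = 0.5600
  ψ = 0.5600: g = 0.00357, g' = -0.4553 → ψ = 0.5678
Converged at ψ = 0.5678.

ψ = 0.5678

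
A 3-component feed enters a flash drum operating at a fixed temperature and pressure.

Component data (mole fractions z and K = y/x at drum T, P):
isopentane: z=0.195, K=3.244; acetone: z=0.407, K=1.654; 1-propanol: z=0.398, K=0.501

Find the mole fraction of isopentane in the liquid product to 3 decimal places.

Material balance + equilibrium reduce to Σ zᵢ(Kᵢ−1)/(1+β(Kᵢ−1)) = 0.
g(0) = ΣzᵢKᵢ − 1 = 0.505 and g(1) = 1 − Σzᵢ/Kᵢ = -0.101, so a root lies in (0, 1).
Iterate (Newton) starting at β = 0.5:
  β = 0.500: g = 0.1422, g' = -0.493 → β = 0.788
  β = 0.788: g = 0.0062, g' = -0.473 → β = 0.802
Converged at β = 0.802.
Compositions from xᵢ = zᵢ/(1+β(Kᵢ−1)), yᵢ = Kᵢxᵢ:
  isopentane: x = 0.070, y = 0.226
  acetone: x = 0.267, y = 0.442
  1-propanol: x = 0.663, y = 0.332

x_isopentane = 0.070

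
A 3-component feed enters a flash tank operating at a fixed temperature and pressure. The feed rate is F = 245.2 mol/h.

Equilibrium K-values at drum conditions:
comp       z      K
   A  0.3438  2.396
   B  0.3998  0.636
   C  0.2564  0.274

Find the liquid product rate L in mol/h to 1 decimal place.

L = 196.0 mol/h

Let ψ = V/F and solve Σ zᵢ(Kᵢ−1)/(1+ψ(Kᵢ−1)) = 0.
Feasibility: ΣzᵢKᵢ = 1.1483, Σzᵢ/Kᵢ = 1.7079 — both > 1, two phases present.
Newton iteration, ψ⁰ = 0.59:
  ψ = 0.5900: g = -0.24777, g' = -0.7009 → ψ = 0.2365
  ψ = 0.2365: g = -0.02315, g' = -0.6391 → ψ = 0.2003
  ψ = 0.2003: g = 0.00029, g' = -0.6559 → ψ = 0.2007
Converged at ψ = 0.2007.
Then V = ψ·F = 0.2007·245.2 = 49.2 mol/h and L = F − V = 196.0 mol/h.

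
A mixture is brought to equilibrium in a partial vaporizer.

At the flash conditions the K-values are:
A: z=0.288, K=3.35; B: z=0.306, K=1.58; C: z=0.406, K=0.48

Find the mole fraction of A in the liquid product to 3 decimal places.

x_A = 0.101

Material balance + equilibrium reduce to Σ zᵢ(Kᵢ−1)/(1+V/F(Kᵢ−1)) = 0.
Feasibility: ΣzᵢKᵢ = 1.643, Σzᵢ/Kᵢ = 1.125 — both > 1, two phases present.
Newton iteration, V/F⁰ = 0.62:
  V/F = 0.620: g = 0.0944, g' = -0.558 → V/F = 0.789
  V/F = 0.789: g = 0.0008, g' = -0.559 → V/F = 0.791
Converged at V/F = 0.791.
Compositions from xᵢ = zᵢ/(1+V/F(Kᵢ−1)), yᵢ = Kᵢxᵢ:
  A: x = 0.101, y = 0.338
  B: x = 0.210, y = 0.331
  C: x = 0.689, y = 0.331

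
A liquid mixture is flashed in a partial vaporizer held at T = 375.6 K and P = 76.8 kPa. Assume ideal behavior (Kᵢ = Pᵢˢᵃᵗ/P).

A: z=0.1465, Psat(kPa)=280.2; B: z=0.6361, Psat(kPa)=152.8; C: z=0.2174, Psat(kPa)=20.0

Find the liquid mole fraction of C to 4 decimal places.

x_C = 0.6147

Raoult's law: Kᵢ = Pᵢˢᵃᵗ/P = Pᵢˢᵃᵗ/76.8.
  K_A = 280.2/76.8 = 3.648438, K_B = 152.8/76.8 = 1.989583, K_C = 20.0/76.8 = 0.260417
Rachford–Rice: g(V/F) = Σ zᵢ(Kᵢ−1)/(1+V/F(Kᵢ−1)) = 0.
Feasibility: ΣzᵢKᵢ = 1.8567, Σzᵢ/Kᵢ = 1.1947 — both > 1, two phases present.
Newton iteration, V/F⁰ = 0.5:
  V/F = 0.5000: g = 0.33292, g' = -0.7684 → V/F = 0.9333
  V/F = 0.9333: g = -0.08001, g' = -1.4927 → V/F = 0.8796
  V/F = 0.8796: g = -0.00708, g' = -1.2446 → V/F = 0.8740
  V/F = 0.8740: g = -0.00006, g' = -1.2235 → V/F = 0.8739
Converged at V/F = 0.8739.
Compositions from xᵢ = zᵢ/(1+V/F(Kᵢ−1)), yᵢ = Kᵢxᵢ:
  A: x = 0.0442, y = 0.1613
  B: x = 0.3411, y = 0.6787
  C: x = 0.6147, y = 0.1601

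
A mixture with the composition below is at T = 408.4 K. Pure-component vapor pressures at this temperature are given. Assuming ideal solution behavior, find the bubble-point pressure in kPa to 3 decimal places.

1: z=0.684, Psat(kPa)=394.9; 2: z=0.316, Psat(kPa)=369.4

Pbub = 386.842 kPa

At the bubble point ψ → 0, so ΣzᵢKᵢ = 1 with Kᵢ = Pᵢˢᵃᵗ/P ⇒ P = ΣzᵢPᵢˢᵃᵗ.
P = 0.684·394.9 + 0.316·369.4 = 386.842 kPa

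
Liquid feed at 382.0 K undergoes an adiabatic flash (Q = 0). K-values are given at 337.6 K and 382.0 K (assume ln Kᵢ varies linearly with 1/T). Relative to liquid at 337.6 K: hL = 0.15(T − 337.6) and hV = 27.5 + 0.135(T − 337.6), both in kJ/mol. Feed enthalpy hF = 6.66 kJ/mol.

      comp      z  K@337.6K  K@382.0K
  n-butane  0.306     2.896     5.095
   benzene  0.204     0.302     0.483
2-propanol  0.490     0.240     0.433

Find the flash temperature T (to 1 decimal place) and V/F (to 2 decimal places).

Adiabatic flash: solve Rachford–Rice at each trial T, then check hF = ψ·hV(T) + (1−ψ)·hL(T).
  T = 337.6 K: K = (2.896, 0.302, 0.240), RR gives ψ = 0.046, H_out = 1.278 kJ/mol
  T = 382.0 K: K = (5.095, 0.483, 0.433), RR gives ψ = 0.384, H_out = 16.973 kJ/mol
  T = 359.8 K: K = (3.909, 0.387, 0.328), RR gives ψ = 0.229, H_out = 9.550 kJ/mol
  T = 348.7 K: K = (3.381, 0.343, 0.282), RR gives ψ = 0.146, H_out = 5.645 kJ/mol
  T = 354.2 K: K = (3.637, 0.365, 0.304), RR gives ψ = 0.188, H_out = 7.618 kJ/mol
  T = 351.4 K: K = (3.505, 0.354, 0.293), RR gives ψ = 0.167, H_out = 6.625 kJ/mol
  T = 352.8 K: K = (3.571, 0.359, 0.299), RR gives ψ = 0.178, H_out = 7.125 kJ/mol
Linear interpolation between T = 351.4 (H_out = 6.625) and T = 352.8 (H_out = 7.125) on hF = 6.66 gives T ≈ 351.5 K, at which ψ = 0.17.

T = 351.5 K, V/F = 0.17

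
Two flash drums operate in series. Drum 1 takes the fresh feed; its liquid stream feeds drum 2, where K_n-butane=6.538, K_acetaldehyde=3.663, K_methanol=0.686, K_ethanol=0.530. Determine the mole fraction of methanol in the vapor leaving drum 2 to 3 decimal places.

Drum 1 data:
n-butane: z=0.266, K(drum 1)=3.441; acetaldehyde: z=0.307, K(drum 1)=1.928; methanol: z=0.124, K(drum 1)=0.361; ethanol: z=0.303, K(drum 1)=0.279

Drum 1:
Let ψ₁ = V/F and solve Σ zᵢ(Kᵢ−1)/(1+ψ₁(Kᵢ−1)) = 0.
Feasibility: ΣzᵢKᵢ = 1.637, Σzᵢ/Kᵢ = 1.666 — both > 1, two phases present.
Newton–Raphson from ψ₁ = 0.5:
  ψ₁ = 0.500: g = 0.0290, g' = -0.939 → ψ₁ = 0.531
Converged at ψ₁ = 0.531.
Drum-1 compositions:
  n-butane: x = 0.116, y = 0.399
  acetaldehyde: x = 0.206, y = 0.397
  methanol: x = 0.188, y = 0.068
  ethanol: x = 0.491, y = 0.137
Drum-2 feed = drum-1 liquid: z₂ = (0.1159, 0.2057, 0.1876, 0.4908).
Drum 2:
Rachford–Rice: g(ψ₂) = Σ zᵢ(Kᵢ−1)/(1+ψ₂(Kᵢ−1)) = 0.
Feasibility: ΣzᵢKᵢ = 1.900, Σzᵢ/Kᵢ = 1.273 — both > 1, two phases present.
Newton iteration, ψ₂⁰ = 0.68:
  ψ₂ = 0.680: g = -0.0844, g' = -0.605 → ψ₂ = 0.541
  ψ₂ = 0.541: g = 0.0051, g' = -0.690 → ψ₂ = 0.548
Converged at ψ₂ = 0.548.
  n-butane: x = 0.029, y = 0.188
  acetaldehyde: x = 0.084, y = 0.306
  methanol: x = 0.227, y = 0.155
  ethanol: x = 0.661, y = 0.350

y_methanol (drum 2) = 0.155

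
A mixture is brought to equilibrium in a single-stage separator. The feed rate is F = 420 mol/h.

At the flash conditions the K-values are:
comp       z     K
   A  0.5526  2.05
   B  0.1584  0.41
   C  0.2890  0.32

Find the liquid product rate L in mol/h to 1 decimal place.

Newton iteration, ψ⁰ = 0.5:
  ψ = 0.5000: g = -0.04984, g' = -0.6797 → ψ = 0.4267
  ψ = 0.4267: g = -0.00103, g' = -0.6542 → ψ = 0.4251
Converged at ψ = 0.4251.
Then V = ψ·F = 0.4251·420 = 178.5 mol/h and L = F − V = 241.5 mol/h.

L = 241.5 mol/h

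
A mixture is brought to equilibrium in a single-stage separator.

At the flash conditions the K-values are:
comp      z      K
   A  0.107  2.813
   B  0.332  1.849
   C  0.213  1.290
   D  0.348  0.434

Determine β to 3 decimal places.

Material balance + equilibrium reduce to Σ zᵢ(Kᵢ−1)/(1+β(Kᵢ−1)) = 0.
Feasibility: ΣzᵢKᵢ = 1.341, Σzᵢ/Kᵢ = 1.185 — both > 1, two phases present.
Newton iteration, β⁰ = 0.5:
  β = 0.500: g = 0.0789, g' = -0.445 → β = 0.677
  β = 0.677: g = -0.0017, g' = -0.473 → β = 0.674
Converged at β = 0.674.

β = 0.674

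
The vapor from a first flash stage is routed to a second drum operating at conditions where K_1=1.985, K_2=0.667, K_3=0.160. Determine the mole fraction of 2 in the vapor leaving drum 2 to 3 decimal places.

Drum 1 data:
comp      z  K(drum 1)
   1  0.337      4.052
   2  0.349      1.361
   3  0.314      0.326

y_2 (drum 2) = 0.270

Drum 1:
Rachford–Rice: g(ψ₁) = Σ zᵢ(Kᵢ−1)/(1+ψ₁(Kᵢ−1)) = 0.
Check two-phase: ΣzᵢKᵢ = 1.943 > 1 and Σzᵢ/Kᵢ = 1.303 > 1, so g(0) = 0.943 > 0 and g(1) = -0.303 < 0.
Newton iteration, ψ₁⁰ = 0.5:
  ψ₁ = 0.500: g = 0.1947, g' = -0.849 → ψ₁ = 0.729
  ψ₁ = 0.729: g = 0.0023, g' = -0.882 → ψ₁ = 0.732
Converged at ψ₁ = 0.732.
Drum-1 compositions:
  1: x = 0.104, y = 0.422
  2: x = 0.276, y = 0.376
  3: x = 0.620, y = 0.202
Drum-2 feed = drum-1 vapor: z₂ = (0.4223, 0.3757, 0.2020).
Drum 2:
Newton iteration, ψ₂⁰ = 0.5:
  ψ₂ = 0.500: g = -0.1640, g' = -0.668 → ψ₂ = 0.254
  ψ₂ = 0.254: g = -0.0199, g' = -0.542 → ψ₂ = 0.218
Converged at ψ₂ = 0.218.
  1: x = 0.348, y = 0.690
  2: x = 0.405, y = 0.270
  3: x = 0.247, y = 0.040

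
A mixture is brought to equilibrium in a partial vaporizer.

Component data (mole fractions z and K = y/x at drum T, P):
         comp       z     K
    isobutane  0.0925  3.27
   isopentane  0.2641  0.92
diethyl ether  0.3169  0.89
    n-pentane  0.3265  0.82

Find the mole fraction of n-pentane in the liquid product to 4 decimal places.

x_n-pentane = 0.3470

Rachford–Rice: g(V/F) = Σ zᵢ(Kᵢ−1)/(1+V/F(Kᵢ−1)) = 0.
Feasibility: ΣzᵢKᵢ = 1.0952, Σzᵢ/Kᵢ = 1.0696 — both > 1, two phases present.
Newton iteration, V/F⁰ = 0.41:
  V/F = 0.4100: g = -0.01305, g' = -0.1462 → V/F = 0.3208
  V/F = 0.3208: g = 0.00131, g' = -0.1774 → V/F = 0.3282
Converged at V/F = 0.3282.
Compositions from xᵢ = zᵢ/(1+V/F(Kᵢ−1)), yᵢ = Kᵢxᵢ:
  isobutane: x = 0.0530, y = 0.1733
  isopentane: x = 0.2712, y = 0.2495
  diethyl ether: x = 0.3288, y = 0.2926
  n-pentane: x = 0.3470, y = 0.2845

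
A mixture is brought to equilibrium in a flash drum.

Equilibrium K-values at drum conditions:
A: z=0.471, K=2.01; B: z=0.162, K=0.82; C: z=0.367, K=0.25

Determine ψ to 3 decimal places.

Rachford–Rice: g(ψ) = Σ zᵢ(Kᵢ−1)/(1+ψ(Kᵢ−1)) = 0.
g(0) = ΣzᵢKᵢ − 1 = 0.171 and g(1) = 1 − Σzᵢ/Kᵢ = -0.900, so a root lies in (0, 1).
Iterate (Newton) starting at ψ = 0.5:
  ψ = 0.500: g = -0.1564, g' = -0.747 → ψ = 0.291
  ψ = 0.291: g = -0.0150, g' = -0.631 → ψ = 0.267
Converged at ψ = 0.267.

ψ = 0.267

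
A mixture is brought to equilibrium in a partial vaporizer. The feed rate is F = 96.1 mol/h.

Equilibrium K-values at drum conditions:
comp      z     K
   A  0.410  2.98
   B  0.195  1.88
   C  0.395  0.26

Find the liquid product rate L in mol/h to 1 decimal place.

Rachford–Rice: g(V/F) = Σ zᵢ(Kᵢ−1)/(1+V/F(Kᵢ−1)) = 0.
Feasibility: ΣzᵢKᵢ = 1.691, Σzᵢ/Kᵢ = 1.761 — both > 1, two phases present.
Iterate (Newton) starting at V/F = 0.42:
  V/F = 0.420: g = 0.1444, g' = -1.015 → V/F = 0.562
  V/F = 0.562: g = -0.0016, g' = -1.062 → V/F = 0.561
Converged at V/F = 0.561.
Then V = V/F·F = 0.5607·96.1 = 53.9 mol/h and L = F − V = 42.2 mol/h.

L = 42.2 mol/h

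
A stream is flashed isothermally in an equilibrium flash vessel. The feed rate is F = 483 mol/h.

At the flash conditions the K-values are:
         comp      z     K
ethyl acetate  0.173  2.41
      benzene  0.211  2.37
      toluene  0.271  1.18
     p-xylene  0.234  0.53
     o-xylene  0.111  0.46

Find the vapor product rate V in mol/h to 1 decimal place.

V = 402.2 mol/h

Let ψ = V/F and solve Σ zᵢ(Kᵢ−1)/(1+ψ(Kᵢ−1)) = 0.
Feasibility: ΣzᵢKᵢ = 1.412, Σzᵢ/Kᵢ = 1.073 — both > 1, two phases present.
Newton–Raphson from ψ = 0.39:
  ψ = 0.390: g = 0.1808, g' = -0.449 → ψ = 0.793
  ψ = 0.793: g = 0.0162, g' = -0.405 → ψ = 0.833
Converged at ψ = 0.833.
Then V = ψ·F = 0.8328·483 = 402.2 mol/h and L = F − V = 80.8 mol/h.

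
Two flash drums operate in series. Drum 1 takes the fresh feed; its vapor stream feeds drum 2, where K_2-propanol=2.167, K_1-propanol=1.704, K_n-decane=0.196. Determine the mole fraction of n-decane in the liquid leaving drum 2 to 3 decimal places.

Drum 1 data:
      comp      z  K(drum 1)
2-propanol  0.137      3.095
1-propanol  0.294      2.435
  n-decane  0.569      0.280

Drum 1:
Rachford–Rice: g(ψ₁) = Σ zᵢ(Kᵢ−1)/(1+ψ₁(Kᵢ−1)) = 0.
g(0) = ΣzᵢKᵢ − 1 = 0.299 and g(1) = 1 − Σzᵢ/Kᵢ = -1.197, so a root lies in (0, 1).
Iterate (Newton) starting at ψ₁ = 0.5:
  ψ₁ = 0.500: g = -0.2543, g' = -1.069 → ψ₁ = 0.262
  ψ₁ = 0.262: g = -0.0131, g' = -1.018 → ψ₁ = 0.249
Converged at ψ₁ = 0.249.
Drum-1 compositions:
  2-propanol: x = 0.090, y = 0.279
  1-propanol: x = 0.217, y = 0.527
  n-decane: x = 0.693, y = 0.194
Drum-2 feed = drum-1 vapor: z₂ = (0.2786, 0.5273, 0.1942).
Drum 2:
Rachford–Rice: g(ψ₂) = Σ zᵢ(Kᵢ−1)/(1+ψ₂(Kᵢ−1)) = 0.
Feasibility: ΣzᵢKᵢ = 1.540, Σzᵢ/Kᵢ = 1.429 — both > 1, two phases present.
Newton–Raphson from ψ₂ = 0.43:
  ψ₂ = 0.430: g = 0.2628, g' = -0.615 → ψ₂ = 0.857
  ψ₂ = 0.857: g = -0.1080, g' = -1.495 → ψ₂ = 0.785
  ψ₂ = 0.785: g = -0.0142, g' = -1.133 → ψ₂ = 0.772
Converged at ψ₂ = 0.772.
  2-propanol: x = 0.147, y = 0.318
  1-propanol: x = 0.342, y = 0.582
  n-decane: x = 0.512, y = 0.100

x_n-decane (drum 2) = 0.512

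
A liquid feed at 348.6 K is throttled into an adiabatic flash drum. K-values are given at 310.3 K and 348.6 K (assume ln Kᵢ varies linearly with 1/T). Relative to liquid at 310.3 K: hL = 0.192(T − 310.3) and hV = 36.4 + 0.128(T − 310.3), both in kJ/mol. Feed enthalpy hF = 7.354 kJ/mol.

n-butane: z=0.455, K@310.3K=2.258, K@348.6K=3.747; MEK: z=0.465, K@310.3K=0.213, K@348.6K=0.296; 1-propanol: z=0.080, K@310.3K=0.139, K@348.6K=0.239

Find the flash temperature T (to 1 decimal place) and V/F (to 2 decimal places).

T = 314.1 K, V/F = 0.18

Adiabatic flash: solve Rachford–Rice at each trial T, then check hF = ψ·hV(T) + (1−ψ)·hL(T).
  T = 310.3 K: K = (2.258, 0.213, 0.139), RR gives ψ = 0.137, H_out = 4.986 kJ/mol
  T = 348.6 K: K = (3.747, 0.296, 0.239), RR gives ψ = 0.440, H_out = 22.294 kJ/mol
  T = 329.5 K: K = (2.954, 0.254, 0.185), RR gives ψ = 0.322, H_out = 15.025 kJ/mol
  T = 319.9 K: K = (2.593, 0.233, 0.161), RR gives ψ = 0.243, H_out = 10.537 kJ/mol
  T = 315.1 K: K = (2.422, 0.223, 0.150), RR gives ψ = 0.194, H_out = 7.933 kJ/mol
  T = 312.7 K: K = (2.339, 0.218, 0.144), RR gives ψ = 0.167, H_out = 6.509 kJ/mol
Linear interpolation between T = 312.7 (H_out = 6.509) and T = 315.1 (H_out = 7.933) on hF = 7.354 gives T ≈ 314.1 K, at which ψ = 0.18.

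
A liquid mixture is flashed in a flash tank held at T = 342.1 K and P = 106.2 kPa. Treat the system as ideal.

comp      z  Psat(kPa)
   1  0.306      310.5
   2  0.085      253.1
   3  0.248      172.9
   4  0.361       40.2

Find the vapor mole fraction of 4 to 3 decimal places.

Raoult's law: Kᵢ = Pᵢˢᵃᵗ/P = Pᵢˢᵃᵗ/106.2.
  K_1 = 310.5/106.2 = 2.92373, K_2 = 253.1/106.2 = 2.38324, K_3 = 172.9/106.2 = 1.62806, K_4 = 40.2/106.2 = 0.37853
Newton iteration, ψ⁰ = 0.5:
  ψ = 0.500: g = 0.1626, g' = -0.701 → ψ = 0.732
  ψ = 0.732: g = -0.0019, g' = -0.751 → ψ = 0.729
Converged at ψ = 0.729.
Compositions from xᵢ = zᵢ/(1+ψ(Kᵢ−1)), yᵢ = Kᵢxᵢ:
  1: x = 0.127, y = 0.372
  2: x = 0.042, y = 0.101
  3: x = 0.170, y = 0.277
  4: x = 0.660, y = 0.250

y_4 = 0.250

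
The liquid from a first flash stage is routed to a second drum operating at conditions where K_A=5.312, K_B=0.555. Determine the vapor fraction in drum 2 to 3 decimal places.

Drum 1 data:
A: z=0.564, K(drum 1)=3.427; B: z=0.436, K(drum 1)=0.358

V/F (drum 2) = 0.287

Drum 1:
Rachford–Rice: g(ψ₁) = Σ zᵢ(Kᵢ−1)/(1+ψ₁(Kᵢ−1)) = 0.
Feasibility: ΣzᵢKᵢ = 2.089, Σzᵢ/Kᵢ = 1.382 — both > 1, two phases present.
Binary case is linear: z₁(K₁−1)(1+ψ₁(K₂−1)) + z₂(K₂−1)(1+ψ₁(K₁−1)) = 0
⇒ ψ₁ = [z₁(K₁−1)+z₂(K₂−1)] / [−(K₁−1)(K₂−1)] = 1.0889/1.5581 = 0.699
Drum-1 compositions:
  A: x = 0.209, y = 0.717
  B: x = 0.791, y = 0.283
Drum-2 feed = drum-1 liquid: z₂ = (0.2092, 0.7908).
Drum 2:
Material balance + equilibrium reduce to Σ zᵢ(Kᵢ−1)/(1+ψ₂(Kᵢ−1)) = 0.
Check two-phase: ΣzᵢKᵢ = 1.550 > 1 and Σzᵢ/Kᵢ = 1.464 > 1, so g(0) = 0.550 > 0 and g(1) = -0.464 < 0.
Newton iteration, ψ₂⁰ = 0.58:
  ψ₂ = 0.580: g = -0.2167, g' = -0.602 → ψ₂ = 0.220
  ψ₂ = 0.220: g = 0.0728, g' = -1.217 → ψ₂ = 0.280
  ψ₂ = 0.280: g = 0.0068, g' = -1.003 → ψ₂ = 0.287
Converged at ψ₂ = 0.287.
  A: x = 0.094, y = 0.497
  B: x = 0.906, y = 0.503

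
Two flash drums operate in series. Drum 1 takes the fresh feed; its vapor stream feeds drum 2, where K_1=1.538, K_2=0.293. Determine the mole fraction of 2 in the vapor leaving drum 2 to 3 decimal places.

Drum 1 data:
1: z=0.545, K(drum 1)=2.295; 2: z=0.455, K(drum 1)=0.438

Drum 1:
Let ψ₁ = V/F and solve Σ zᵢ(Kᵢ−1)/(1+ψ₁(Kᵢ−1)) = 0.
Check two-phase: ΣzᵢKᵢ = 1.450 > 1 and Σzᵢ/Kᵢ = 1.276 > 1, so g(0) = 0.450 > 0 and g(1) = -0.276 < 0.
Binary case is linear: z₁(K₁−1)(1+ψ₁(K₂−1)) + z₂(K₂−1)(1+ψ₁(K₁−1)) = 0
⇒ ψ₁ = [z₁(K₁−1)+z₂(K₂−1)] / [−(K₁−1)(K₂−1)] = 0.4501/0.7278 = 0.618
Drum-1 compositions:
  1: x = 0.303, y = 0.695
  2: x = 0.697, y = 0.305
Drum-2 feed = drum-1 vapor: z₂ = (0.6946, 0.3054).
Drum 2:
Rachford–Rice: g(ψ₂) = Σ zᵢ(Kᵢ−1)/(1+ψ₂(Kᵢ−1)) = 0.
Check two-phase: ΣzᵢKᵢ = 1.158 > 1 and Σzᵢ/Kᵢ = 1.494 > 1, so g(0) = 0.158 > 0 and g(1) = -0.494 < 0.
Binary case is linear: z₁(K₁−1)(1+ψ₂(K₂−1)) + z₂(K₂−1)(1+ψ₂(K₁−1)) = 0
⇒ ψ₂ = [z₁(K₁−1)+z₂(K₂−1)] / [−(K₁−1)(K₂−1)] = 0.1577/0.3804 = 0.415
  1: x = 0.568, y = 0.873
  2: x = 0.432, y = 0.127

y_2 (drum 2) = 0.127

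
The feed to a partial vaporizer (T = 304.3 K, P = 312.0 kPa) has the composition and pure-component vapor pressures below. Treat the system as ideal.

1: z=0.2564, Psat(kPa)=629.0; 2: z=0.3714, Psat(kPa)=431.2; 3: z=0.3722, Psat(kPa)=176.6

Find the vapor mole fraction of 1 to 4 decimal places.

Raoult's law: Kᵢ = Pᵢˢᵃᵗ/P = Pᵢˢᵃᵗ/312.0.
  K_1 = 629.0/312.0 = 2.016026, K_2 = 431.2/312.0 = 1.382051, K_3 = 176.6/312.0 = 0.566026
Material balance + equilibrium reduce to Σ zᵢ(Kᵢ−1)/(1+ψ(Kᵢ−1)) = 0.
Check two-phase: ΣzᵢKᵢ = 1.2409 > 1 and Σzᵢ/Kᵢ = 1.0535 > 1, so g(0) = 0.2409 > 0 and g(1) = -0.0535 < 0.
Newton iteration, ψ⁰ = 0.5:
  ψ = 0.5000: g = 0.08560, g' = -0.2689 → ψ = 0.8183
  ψ = 0.8183: g = -0.00013, g' = -0.2789 → ψ = 0.8178
Converged at ψ = 0.8178.
Compositions from xᵢ = zᵢ/(1+ψ(Kᵢ−1)), yᵢ = Kᵢxᵢ:
  1: x = 0.1400, y = 0.2823
  2: x = 0.2830, y = 0.3911
  3: x = 0.5770, y = 0.3266

y_1 = 0.2823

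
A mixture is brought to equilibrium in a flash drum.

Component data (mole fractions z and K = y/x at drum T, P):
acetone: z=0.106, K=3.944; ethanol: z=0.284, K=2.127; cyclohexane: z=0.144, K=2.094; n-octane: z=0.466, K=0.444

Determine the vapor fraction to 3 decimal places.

ψ = 0.616

Let ψ = V/F and solve Σ zᵢ(Kᵢ−1)/(1+ψ(Kᵢ−1)) = 0.
Feasibility: ΣzᵢKᵢ = 1.531, Σzᵢ/Kᵢ = 1.279 — both > 1, two phases present.
Newton–Raphson from ψ = 0.5:
  ψ = 0.500: g = 0.0739, g' = -0.646 → ψ = 0.614
  ψ = 0.614: g = 0.0009, g' = -0.636 → ψ = 0.616
Converged at ψ = 0.616.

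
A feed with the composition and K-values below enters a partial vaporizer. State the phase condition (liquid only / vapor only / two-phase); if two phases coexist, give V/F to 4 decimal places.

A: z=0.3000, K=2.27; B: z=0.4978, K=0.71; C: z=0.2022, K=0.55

ΣzᵢKᵢ = 1.1456; Σzᵢ/Kᵢ = 1.2009.
Both exceed 1, so a two-phase solution exists.
Rachford–Rice: g(ψ) = Σ zᵢ(Kᵢ−1)/(1+ψ(Kᵢ−1)) = 0.
Newton iteration, ψ⁰ = 0.48:
  ψ = 0.4800: g = -0.04706, g' = -0.3099 → ψ = 0.3281
  ψ = 0.3281: g = 0.00263, g' = -0.3486 → ψ = 0.3357
Converged at ψ = 0.3357.

two-phase, V/F = 0.3357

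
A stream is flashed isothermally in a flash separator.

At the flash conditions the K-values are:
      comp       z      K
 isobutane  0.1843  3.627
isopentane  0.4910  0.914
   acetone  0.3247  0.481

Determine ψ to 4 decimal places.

Let ψ = V/F and solve Σ zᵢ(Kᵢ−1)/(1+ψ(Kᵢ−1)) = 0.
g(0) = ΣzᵢKᵢ − 1 = 0.2734 and g(1) = 1 − Σzᵢ/Kᵢ = -0.2631, so a root lies in (0, 1).
Newton iteration, ψ⁰ = 0.5:
  ψ = 0.5000: g = -0.06242, g' = -0.4011 → ψ = 0.3444
  ψ = 0.3444: g = 0.00549, g' = -0.4841 → ψ = 0.3557
  ψ = 0.3557: g = 0.00005, g' = -0.4753 → ψ = 0.3558
Converged at ψ = 0.3558.

ψ = 0.3558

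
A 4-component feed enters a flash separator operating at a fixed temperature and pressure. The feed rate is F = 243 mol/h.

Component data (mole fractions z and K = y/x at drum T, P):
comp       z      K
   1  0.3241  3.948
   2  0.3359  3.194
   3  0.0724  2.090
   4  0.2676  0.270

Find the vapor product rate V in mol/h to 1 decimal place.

Material balance + equilibrium reduce to Σ zᵢ(Kᵢ−1)/(1+ψ(Kᵢ−1)) = 0.
Feasibility: ΣzᵢKᵢ = 2.5760, Σzᵢ/Kᵢ = 1.2130 — both > 1, two phases present.
Newton iteration, ψ⁰ = 0.5:
  ψ = 0.5000: g = 0.48108, g' = -1.2176 → ψ = 0.8951
  ψ = 0.8951: g = -0.01250, g' = -1.6061 → ψ = 0.8873
  ψ = 0.8873: g = -0.00013, g' = -1.5732 → ψ = 0.8872
Converged at ψ = 0.8872.
Then V = ψ·F = 0.8872·243 = 215.6 mol/h and L = F − V = 27.4 mol/h.

V = 215.6 mol/h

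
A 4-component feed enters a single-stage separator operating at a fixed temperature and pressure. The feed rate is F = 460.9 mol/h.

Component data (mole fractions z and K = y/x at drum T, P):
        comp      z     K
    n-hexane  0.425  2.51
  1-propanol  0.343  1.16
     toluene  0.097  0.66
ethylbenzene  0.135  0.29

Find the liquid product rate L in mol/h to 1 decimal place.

Newton iteration, ψ⁰ = 0.7:
  ψ = 0.700: g = 0.1275, g' = -0.524 → ψ = 0.943
  ψ = 0.943: g = -0.0262, g' = -0.819 → ψ = 0.911
  ψ = 0.911: g = -0.0012, g' = -0.748 → ψ = 0.909
Converged at ψ = 0.909.
Then V = ψ·F = 0.9095·460.9 = 419.2 mol/h and L = F − V = 41.7 mol/h.

L = 41.7 mol/h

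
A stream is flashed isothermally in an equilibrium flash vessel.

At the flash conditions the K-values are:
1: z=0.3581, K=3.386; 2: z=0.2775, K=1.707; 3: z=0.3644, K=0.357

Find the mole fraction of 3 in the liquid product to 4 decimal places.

Material balance + equilibrium reduce to Σ zᵢ(Kᵢ−1)/(1+ψ(Kᵢ−1)) = 0.
g(0) = ΣzᵢKᵢ − 1 = 0.8163 and g(1) = 1 − Σzᵢ/Kᵢ = -0.2891, so a root lies in (0, 1).
Iterate (Newton) starting at ψ = 0.66:
  ψ = 0.6600: g = 0.05856, g' = -0.8267 → ψ = 0.7308
  ψ = 0.7308: g = -0.00128, g' = -0.8673 → ψ = 0.7294
Converged at ψ = 0.7294.
Compositions from xᵢ = zᵢ/(1+ψ(Kᵢ−1)), yᵢ = Kᵢxᵢ:
  1: x = 0.1307, y = 0.4425
  2: x = 0.1831, y = 0.3125
  3: x = 0.6862, y = 0.2450

x_3 = 0.6862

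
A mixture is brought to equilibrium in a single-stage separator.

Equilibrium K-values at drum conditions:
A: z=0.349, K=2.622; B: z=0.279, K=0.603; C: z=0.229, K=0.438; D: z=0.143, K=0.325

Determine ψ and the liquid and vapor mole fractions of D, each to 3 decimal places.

Material balance + equilibrium reduce to Σ zᵢ(Kᵢ−1)/(1+ψ(Kᵢ−1)) = 0.
Feasibility: ΣzᵢKᵢ = 1.230, Σzᵢ/Kᵢ = 1.559 — both > 1, two phases present.
Newton–Raphson from ψ = 0.4:
  ψ = 0.400: g = -0.0866, g' = -0.643 → ψ = 0.265
  ψ = 0.265: g = 0.0032, g' = -0.700 → ψ = 0.270
Converged at ψ = 0.270.
Compositions from xᵢ = zᵢ/(1+ψ(Kᵢ−1)), yᵢ = Kᵢxᵢ:
  A: x = 0.243, y = 0.637
  B: x = 0.312, y = 0.188
  C: x = 0.270, y = 0.118
  D: x = 0.175, y = 0.057

ψ = 0.270, x_D = 0.175, y_D = 0.057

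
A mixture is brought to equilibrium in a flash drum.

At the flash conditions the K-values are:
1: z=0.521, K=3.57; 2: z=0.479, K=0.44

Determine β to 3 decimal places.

β = 0.744

Rachford–Rice: g(β) = Σ zᵢ(Kᵢ−1)/(1+β(Kᵢ−1)) = 0.
g(0) = ΣzᵢKᵢ − 1 = 1.071 and g(1) = 1 − Σzᵢ/Kᵢ = -0.235, so a root lies in (0, 1).
Binary case is linear: z₁(K₁−1)(1+β(K₂−1)) + z₂(K₂−1)(1+β(K₁−1)) = 0
⇒ β = [z₁(K₁−1)+z₂(K₂−1)] / [−(K₁−1)(K₂−1)] = 1.0707/1.4392 = 0.744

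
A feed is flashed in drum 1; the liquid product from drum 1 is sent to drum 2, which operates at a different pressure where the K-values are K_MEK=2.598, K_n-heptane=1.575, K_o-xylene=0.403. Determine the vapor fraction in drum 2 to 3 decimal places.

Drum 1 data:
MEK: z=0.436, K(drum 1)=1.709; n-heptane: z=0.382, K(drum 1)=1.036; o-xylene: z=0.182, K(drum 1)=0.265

V/F (drum 2) = 0.804

Drum 1:
Iterate (Newton) starting at ψ₁ = 0.33:
  ψ₁ = 0.330: g = 0.0875, g' = -0.316 → ψ₁ = 0.607
  ψ₁ = 0.607: g = -0.0120, g' = -0.428 → ψ₁ = 0.579
  ψ₁ = 0.579: g = -0.0003, g' = -0.409 → ψ₁ = 0.578
Converged at ψ₁ = 0.578.
Drum-1 compositions:
  MEK: x = 0.309, y = 0.528
  n-heptane: x = 0.374, y = 0.388
  o-xylene: x = 0.317, y = 0.084
Drum-2 feed = drum-1 liquid: z₂ = (0.3092, 0.3742, 0.3166).
Drum 2:
Material balance + equilibrium reduce to Σ zᵢ(Kᵢ−1)/(1+ψ₂(Kᵢ−1)) = 0.
Check two-phase: ΣzᵢKᵢ = 1.520 > 1 and Σzᵢ/Kᵢ = 1.142 > 1, so g(0) = 0.520 > 0 and g(1) = -0.142 < 0.
Newton–Raphson from ψ₂ = 0.45:
  ψ₂ = 0.450: g = 0.1999, g' = -0.556 → ψ₂ = 0.809
  ψ₂ = 0.809: g = -0.0035, g' = -0.630 → ψ₂ = 0.804
Converged at ψ₂ = 0.804.
  MEK: x = 0.135, y = 0.352
  n-heptane: x = 0.256, y = 0.403
  o-xylene: x = 0.609, y = 0.245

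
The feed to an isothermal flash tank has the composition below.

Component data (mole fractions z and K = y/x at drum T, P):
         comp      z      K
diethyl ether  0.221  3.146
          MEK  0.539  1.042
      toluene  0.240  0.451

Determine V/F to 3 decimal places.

V/F = 0.693

Material balance + equilibrium reduce to Σ zᵢ(Kᵢ−1)/(1+V/F(Kᵢ−1)) = 0.
Feasibility: ΣzᵢKᵢ = 1.365, Σzᵢ/Kᵢ = 1.120 — both > 1, two phases present.
Newton–Raphson from V/F = 0.5:
  V/F = 0.500: g = 0.0693, g' = -0.375 → V/F = 0.685
  V/F = 0.685: g = 0.0029, g' = -0.354 → V/F = 0.693
Converged at V/F = 0.693.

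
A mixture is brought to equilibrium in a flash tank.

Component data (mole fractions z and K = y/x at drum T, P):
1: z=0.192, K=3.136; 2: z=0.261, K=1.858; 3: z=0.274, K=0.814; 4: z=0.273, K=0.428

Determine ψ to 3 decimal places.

Material balance + equilibrium reduce to Σ zᵢ(Kᵢ−1)/(1+ψ(Kᵢ−1)) = 0.
Check two-phase: ΣzᵢKᵢ = 1.427 > 1 and Σzᵢ/Kᵢ = 1.176 > 1, so g(0) = 0.427 > 0 and g(1) = -0.176 < 0.
Iterate (Newton) starting at ψ = 0.5:
  ψ = 0.500: g = 0.0801, g' = -0.486 → ψ = 0.665
  ψ = 0.665: g = 0.0019, g' = -0.472 → ψ = 0.669
Converged at ψ = 0.669.

ψ = 0.669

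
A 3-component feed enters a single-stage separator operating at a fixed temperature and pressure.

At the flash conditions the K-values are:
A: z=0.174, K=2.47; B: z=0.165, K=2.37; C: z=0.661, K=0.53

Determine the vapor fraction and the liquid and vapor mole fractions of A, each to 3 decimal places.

Iterate (Newton) starting at ψ = 0.5:
  ψ = 0.500: g = -0.1245, g' = -0.483 → ψ = 0.242
  ψ = 0.242: g = 0.0076, g' = -0.565 → ψ = 0.256
Converged at ψ = 0.256.
Compositions from xᵢ = zᵢ/(1+ψ(Kᵢ−1)), yᵢ = Kᵢxᵢ:
  A: x = 0.126, y = 0.312
  B: x = 0.122, y = 0.289
  C: x = 0.751, y = 0.398

ψ = 0.256, x_A = 0.126, y_A = 0.312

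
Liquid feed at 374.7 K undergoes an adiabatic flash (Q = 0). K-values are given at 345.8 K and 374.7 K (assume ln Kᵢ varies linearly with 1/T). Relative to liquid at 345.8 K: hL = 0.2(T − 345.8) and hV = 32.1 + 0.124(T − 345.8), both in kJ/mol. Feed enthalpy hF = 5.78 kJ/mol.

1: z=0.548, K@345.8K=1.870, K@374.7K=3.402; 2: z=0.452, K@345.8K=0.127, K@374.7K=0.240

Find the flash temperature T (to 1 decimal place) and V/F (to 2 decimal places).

Adiabatic flash: solve Rachford–Rice at each trial T, then check hF = ψ·hV(T) + (1−ψ)·hL(T).
  T = 345.8 K: K = (1.870, 0.127), RR gives ψ = 0.108, H_out = 3.473 kJ/mol
  T = 374.7 K: K = (3.402, 0.240), RR gives ψ = 0.533, H_out = 21.715 kJ/mol
  T = 360.2 K: K = (2.550, 0.177), RR gives ψ = 0.374, H_out = 14.475 kJ/mol
  T = 353.0 K: K = (2.191, 0.150), RR gives ψ = 0.265, H_out = 9.811 kJ/mol
  T = 349.4 K: K = (2.026, 0.138), RR gives ψ = 0.195, H_out = 6.933 kJ/mol
  T = 347.6 K: K = (1.947, 0.133), RR gives ψ = 0.154, H_out = 5.291 kJ/mol
Linear interpolation between T = 347.6 (H_out = 5.291) and T = 349.4 (H_out = 6.933) on hF = 5.78 gives T ≈ 348.1 K, at which ψ = 0.17.

T = 348.1 K, V/F = 0.17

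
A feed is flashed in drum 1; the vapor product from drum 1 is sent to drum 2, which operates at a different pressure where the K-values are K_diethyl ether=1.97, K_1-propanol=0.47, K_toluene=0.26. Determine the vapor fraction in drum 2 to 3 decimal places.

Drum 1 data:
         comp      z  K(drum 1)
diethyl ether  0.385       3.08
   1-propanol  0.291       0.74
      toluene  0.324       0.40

Drum 1:
Let ψ₁ = V/F and solve Σ zᵢ(Kᵢ−1)/(1+ψ₁(Kᵢ−1)) = 0.
Feasibility: ΣzᵢKᵢ = 1.531, Σzᵢ/Kᵢ = 1.328 — both > 1, two phases present.
Iterate (Newton) starting at ψ₁ = 0.5:
  ψ₁ = 0.500: g = 0.0279, g' = -0.664 → ψ₁ = 0.542
Converged at ψ₁ = 0.542.
Drum-1 compositions:
  diethyl ether: x = 0.181, y = 0.557
  1-propanol: x = 0.339, y = 0.251
  toluene: x = 0.480, y = 0.192
Drum-2 feed = drum-1 vapor: z₂ = (0.5572, 0.2507, 0.1921).
Drum 2:
Newton iteration, ψ₂⁰ = 0.54:
  ψ₂ = 0.540: g = -0.0683, g' = -0.656 → ψ₂ = 0.436
  ψ₂ = 0.436: g = -0.0028, g' = -0.607 → ψ₂ = 0.431
Converged at ψ₂ = 0.431.
  diethyl ether: x = 0.393, y = 0.774
  1-propanol: x = 0.325, y = 0.153
  toluene: x = 0.282, y = 0.073

V/F (drum 2) = 0.431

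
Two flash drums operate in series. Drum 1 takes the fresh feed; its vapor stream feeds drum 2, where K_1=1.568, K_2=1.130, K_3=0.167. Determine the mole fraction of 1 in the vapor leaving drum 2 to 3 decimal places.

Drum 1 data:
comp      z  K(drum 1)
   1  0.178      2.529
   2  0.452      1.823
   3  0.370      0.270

y_1 (drum 2) = 0.330

Drum 1:
Rachford–Rice: g(ψ₁) = Σ zᵢ(Kᵢ−1)/(1+ψ₁(Kᵢ−1)) = 0.
Check two-phase: ΣzᵢKᵢ = 1.374 > 1 and Σzᵢ/Kᵢ = 1.689 > 1, so g(0) = 0.374 > 0 and g(1) = -0.689 < 0.
Iterate (Newton) starting at ψ₁ = 0.5:
  ψ₁ = 0.500: g = -0.0076, g' = -0.776 → ψ₁ = 0.490
Converged at ψ₁ = 0.490.
Drum-1 compositions:
  1: x = 0.102, y = 0.257
  2: x = 0.322, y = 0.587
  3: x = 0.576, y = 0.156
Drum-2 feed = drum-1 vapor: z₂ = (0.2573, 0.5871, 0.1556).
Drum 2:
Rachford–Rice: g(ψ₂) = Σ zᵢ(Kᵢ−1)/(1+ψ₂(Kᵢ−1)) = 0.
g(0) = ΣzᵢKᵢ − 1 = 0.093 and g(1) = 1 − Σzᵢ/Kᵢ = -0.615, so a root lies in (0, 1).
Newton iteration, ψ₂⁰ = 0.5:
  ψ₂ = 0.500: g = -0.0366, g' = -0.376 → ψ₂ = 0.403
  ψ₂ = 0.403: g = -0.0035, g' = -0.308 → ψ₂ = 0.391
Converged at ψ₂ = 0.391.
  1: x = 0.211, y = 0.330
  2: x = 0.559, y = 0.631
  3: x = 0.231, y = 0.039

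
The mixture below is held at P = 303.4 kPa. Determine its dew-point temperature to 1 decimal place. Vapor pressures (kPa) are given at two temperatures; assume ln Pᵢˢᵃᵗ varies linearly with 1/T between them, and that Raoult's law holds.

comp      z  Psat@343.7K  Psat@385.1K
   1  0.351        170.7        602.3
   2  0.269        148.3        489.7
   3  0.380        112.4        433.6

T = 368.0 K

Dew-point temperature: Σzᵢ·P/Pᵢˢᵃᵗ(T) = 1. Interpolate ln Pᵢˢᵃᵗ = aᵢ + bᵢ/T.
  T = 343.7 K: ΣzᵢP/Pᵢˢᵃᵗ = 2.1999
  T = 385.1 K: ΣzᵢP/Pᵢˢᵃᵗ = 0.6094
  T = 364.4 K: ΣzᵢP/Pᵢˢᵃᵗ = 1.1158
  T = 374.8 K: ΣzᵢP/Pᵢˢᵃᵗ = 0.8164
  T = 369.6 K: ΣzᵢP/Pᵢˢᵃᵗ = 0.9523
  T = 367.0 K: ΣzᵢP/Pᵢˢᵃᵗ = 1.0302
Interpolating between 367.0 K and 369.6 K gives T ≈ 368.0 K.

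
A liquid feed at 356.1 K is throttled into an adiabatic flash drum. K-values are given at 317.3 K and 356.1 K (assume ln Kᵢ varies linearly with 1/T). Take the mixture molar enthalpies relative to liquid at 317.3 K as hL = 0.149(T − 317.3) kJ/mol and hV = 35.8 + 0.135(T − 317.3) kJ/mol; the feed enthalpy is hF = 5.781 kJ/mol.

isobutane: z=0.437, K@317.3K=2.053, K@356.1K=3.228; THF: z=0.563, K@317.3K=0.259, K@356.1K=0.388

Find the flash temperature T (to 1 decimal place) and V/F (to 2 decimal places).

T = 323.0 K, V/F = 0.14

Adiabatic flash: solve Rachford–Rice at each trial T, then check hF = ψ·hV(T) + (1−ψ)·hL(T).
  T = 317.3 K: K = (2.053, 0.259), RR gives ψ = 0.055, H_out = 1.972 kJ/mol
  T = 356.1 K: K = (3.228, 0.388), RR gives ψ = 0.461, H_out = 22.047 kJ/mol
  T = 336.7 K: K = (2.608, 0.321), RR gives ψ = 0.293, H_out = 13.308 kJ/mol
  T = 327.0 K: K = (2.322, 0.289), RR gives ψ = 0.189, H_out = 8.183 kJ/mol
  T = 322.1 K: K = (2.184, 0.274), RR gives ψ = 0.126, H_out = 5.226 kJ/mol
  T = 324.6 K: K = (2.254, 0.282), RR gives ψ = 0.159, H_out = 6.774 kJ/mol
  T = 323.4 K: K = (2.220, 0.278), RR gives ψ = 0.144, H_out = 6.042 kJ/mol
Linear interpolation between T = 322.1 (H_out = 5.226) and T = 323.4 (H_out = 6.042) on hF = 5.781 gives T ≈ 323.0 K, at which ψ = 0.14.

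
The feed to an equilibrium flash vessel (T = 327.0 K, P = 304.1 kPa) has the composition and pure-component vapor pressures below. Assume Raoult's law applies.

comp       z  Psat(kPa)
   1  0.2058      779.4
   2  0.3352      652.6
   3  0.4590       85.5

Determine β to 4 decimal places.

Raoult's law: Kᵢ = Pᵢˢᵃᵗ/P = Pᵢˢᵃᵗ/304.1.
  K_1 = 779.4/304.1 = 2.562973, K_2 = 652.6/304.1 = 2.146005, K_3 = 85.5/304.1 = 0.281158
Rachford–Rice: g(β) = Σ zᵢ(Kᵢ−1)/(1+β(Kᵢ−1)) = 0.
Feasibility: ΣzᵢKᵢ = 1.3759, Σzᵢ/Kᵢ = 1.8690 — both > 1, two phases present.
Iterate (Newton) starting at β = 0.5:
  β = 0.5000: g = -0.09031, g' = -0.9143 → β = 0.4012
  β = 0.4012: g = -0.00285, g' = -0.8649 → β = 0.3979
Converged at β = 0.3979.

β = 0.3979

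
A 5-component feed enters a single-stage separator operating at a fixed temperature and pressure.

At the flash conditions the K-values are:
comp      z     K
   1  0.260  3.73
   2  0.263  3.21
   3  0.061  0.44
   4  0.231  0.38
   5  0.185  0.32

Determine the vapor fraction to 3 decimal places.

ψ = 0.626

Material balance + equilibrium reduce to Σ zᵢ(Kᵢ−1)/(1+ψ(Kᵢ−1)) = 0.
Feasibility: ΣzᵢKᵢ = 1.988, Σzᵢ/Kᵢ = 1.476 — both > 1, two phases present.
Iterate (Newton) starting at ψ = 0.5:
  ψ = 0.500: g = 0.1306, g' = -1.056 → ψ = 0.624
  ψ = 0.624: g = 0.0026, g' = -1.032 → ψ = 0.626
Converged at ψ = 0.626.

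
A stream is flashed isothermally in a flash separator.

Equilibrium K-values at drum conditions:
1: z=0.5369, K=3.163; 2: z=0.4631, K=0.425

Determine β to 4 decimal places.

Let β = V/F and solve Σ zᵢ(Kᵢ−1)/(1+β(Kᵢ−1)) = 0.
g(0) = ΣzᵢKᵢ − 1 = 0.8950 and g(1) = 1 − Σzᵢ/Kᵢ = -0.2594, so a root lies in (0, 1).
Binary case is linear: z₁(K₁−1)(1+β(K₂−1)) + z₂(K₂−1)(1+β(K₁−1)) = 0
⇒ β = [z₁(K₁−1)+z₂(K₂−1)] / [−(K₁−1)(K₂−1)] = 0.89503/1.24372 = 0.7196

β = 0.7196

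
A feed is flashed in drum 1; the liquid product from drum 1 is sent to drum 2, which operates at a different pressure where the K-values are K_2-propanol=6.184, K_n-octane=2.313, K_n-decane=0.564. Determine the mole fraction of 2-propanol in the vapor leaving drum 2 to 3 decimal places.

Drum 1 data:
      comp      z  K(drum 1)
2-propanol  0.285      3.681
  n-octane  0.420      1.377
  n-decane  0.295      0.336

y_2-propanol (drum 2) = 0.137

Drum 1:
Rachford–Rice: g(ψ₁) = Σ zᵢ(Kᵢ−1)/(1+ψ₁(Kᵢ−1)) = 0.
Check two-phase: ΣzᵢKᵢ = 1.727 > 1 and Σzᵢ/Kᵢ = 1.260 > 1, so g(0) = 0.727 > 0 and g(1) = -0.260 < 0.
Newton–Raphson from ψ₁ = 0.65:
  ψ₁ = 0.650: g = 0.0612, g' = -0.713 → ψ₁ = 0.736
  ψ₁ = 0.736: g = -0.0020, g' = -0.766 → ψ₁ = 0.733
Converged at ψ₁ = 0.733.
Drum-1 compositions:
  2-propanol: x = 0.096, y = 0.354
  n-octane: x = 0.329, y = 0.453
  n-decane: x = 0.575, y = 0.193
Drum-2 feed = drum-1 liquid: z₂ = (0.0961, 0.3290, 0.5748).
Drum 2:
Let ψ₂ = V/F and solve Σ zᵢ(Kᵢ−1)/(1+ψ₂(Kᵢ−1)) = 0.
g(0) = ΣzᵢKᵢ − 1 = 0.680 and g(1) = 1 − Σzᵢ/Kᵢ = -0.177, so a root lies in (0, 1).
Newton iteration, ψ₂⁰ = 0.43:
  ψ₂ = 0.430: g = 0.1220, g' = -0.645 → ψ₂ = 0.619
  ψ₂ = 0.619: g = 0.0134, g' = -0.523 → ψ₂ = 0.645
Converged at ψ₂ = 0.645.
  2-propanol: x = 0.022, y = 0.137
  n-octane: x = 0.178, y = 0.412
  n-decane: x = 0.800, y = 0.451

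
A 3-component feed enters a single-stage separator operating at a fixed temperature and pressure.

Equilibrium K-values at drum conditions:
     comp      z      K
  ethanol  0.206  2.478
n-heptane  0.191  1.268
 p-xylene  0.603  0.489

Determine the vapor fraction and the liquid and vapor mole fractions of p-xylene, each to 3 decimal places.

ψ = 0.082, x_p-xylene = 0.629, y_p-xylene = 0.308

Newton–Raphson from ψ = 0.48:
  ψ = 0.480: g = -0.1848, g' = -0.441 → ψ = 0.061
  ψ = 0.061: g = 0.0115, g' = -0.560 → ψ = 0.082
Converged at ψ = 0.082.
Compositions from xᵢ = zᵢ/(1+ψ(Kᵢ−1)), yᵢ = Kᵢxᵢ:
  ethanol: x = 0.184, y = 0.455
  n-heptane: x = 0.187, y = 0.237
  p-xylene: x = 0.629, y = 0.308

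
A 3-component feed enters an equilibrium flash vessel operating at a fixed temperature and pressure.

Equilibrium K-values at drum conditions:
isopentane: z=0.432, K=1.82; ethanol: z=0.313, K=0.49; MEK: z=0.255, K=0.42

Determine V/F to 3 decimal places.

V/F = 0.105

Material balance + equilibrium reduce to Σ zᵢ(Kᵢ−1)/(1+V/F(Kᵢ−1)) = 0.
g(0) = ΣzᵢKᵢ − 1 = 0.047 and g(1) = 1 − Σzᵢ/Kᵢ = -0.483, so a root lies in (0, 1).
Newton–Raphson from V/F = 0.62:
  V/F = 0.620: g = -0.2295, g' = -0.511 → V/F = 0.171
  V/F = 0.171: g = -0.0283, g' = -0.427 → V/F = 0.104
  V/F = 0.104: g = 0.0002, g' = -0.434 → V/F = 0.105
Converged at V/F = 0.105.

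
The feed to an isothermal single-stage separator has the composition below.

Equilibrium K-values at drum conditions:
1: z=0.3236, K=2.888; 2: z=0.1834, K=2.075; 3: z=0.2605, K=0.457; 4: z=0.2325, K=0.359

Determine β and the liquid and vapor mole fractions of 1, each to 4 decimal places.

Newton–Raphson from β = 0.5:
  β = 0.5000: g = 0.02901, g' = -0.7465 → β = 0.5389
Converged at β = 0.5389.
Compositions from xᵢ = zᵢ/(1+β(Kᵢ−1)), yᵢ = Kᵢxᵢ:
  1: x = 0.1604, y = 0.4632
  2: x = 0.1161, y = 0.2410
  3: x = 0.3683, y = 0.1683
  4: x = 0.3552, y = 0.1275

β = 0.5389, x_1 = 0.1604, y_1 = 0.4632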